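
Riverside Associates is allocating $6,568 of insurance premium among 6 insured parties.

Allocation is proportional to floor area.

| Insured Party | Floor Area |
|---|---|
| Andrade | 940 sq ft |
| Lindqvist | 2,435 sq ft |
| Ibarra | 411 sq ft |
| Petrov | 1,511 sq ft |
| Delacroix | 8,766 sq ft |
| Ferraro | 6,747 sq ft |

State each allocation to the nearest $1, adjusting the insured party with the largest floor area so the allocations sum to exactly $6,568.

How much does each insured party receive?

Andrade: $297; Lindqvist: $769; Ibarra: $130; Petrov: $477; Delacroix: $2,766; Ferraro: $2,129

Floor area total: 940 + 2,435 + 411 + 1,511 + 8,766 + 6,747 = 20,810.
Unrounded shares: Andrade 296.68; Lindqvist 768.53; Ibarra 129.72; Petrov 476.90; Delacroix 2,766.70; Ferraro 2,129.47.
At nearest $1: Andrade $297; Lindqvist $769; Ibarra $130; Petrov $477; Delacroix $2,767; Ferraro $2,129. Sum = $6,569.
Difference $6,568 − $6,569 = −$1 applied to largest floor area (Delacroix): Delacroix becomes $2,766.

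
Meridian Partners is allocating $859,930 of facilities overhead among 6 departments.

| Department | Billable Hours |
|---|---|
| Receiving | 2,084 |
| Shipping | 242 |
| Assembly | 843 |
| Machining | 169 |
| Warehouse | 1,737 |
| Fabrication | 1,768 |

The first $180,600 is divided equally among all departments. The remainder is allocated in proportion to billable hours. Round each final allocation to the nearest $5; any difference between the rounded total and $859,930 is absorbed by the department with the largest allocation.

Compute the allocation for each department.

First tranche $180,600 split equally: $30,100 each.
Remainder $679,330 by billable hours (total 6,843): Receiving 206,886.41 → $206,885; Shipping 24,024.24 → $24,025; Assembly 83,687.74 → $83,690; Machining 16,777.26 → $16,775; Warehouse 172,438.43 → $172,440; Fabrication 175,515.92 → $175,515.
Totals: Receiving $30,100 + $206,885 = $236,985; Shipping $30,100 + $24,025 = $54,125; Assembly $30,100 + $83,690 = $113,790; Machining $30,100 + $16,775 = $46,875; Warehouse $30,100 + $172,440 = $202,540; Fabrication $30,100 + $175,515 = $205,615.

Receiving: $236,985 | Shipping: $54,125 | Assembly: $113,790 | Machining: $46,875 | Warehouse: $202,540 | Fabrication: $205,615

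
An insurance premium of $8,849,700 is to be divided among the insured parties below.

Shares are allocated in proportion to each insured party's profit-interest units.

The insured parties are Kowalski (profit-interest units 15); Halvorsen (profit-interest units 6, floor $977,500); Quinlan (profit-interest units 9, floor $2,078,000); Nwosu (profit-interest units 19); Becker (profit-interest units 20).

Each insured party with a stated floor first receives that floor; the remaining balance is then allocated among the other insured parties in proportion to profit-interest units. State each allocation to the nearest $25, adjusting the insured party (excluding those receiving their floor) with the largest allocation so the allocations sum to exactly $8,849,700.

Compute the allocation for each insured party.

Kowalski: $1,609,500 · Halvorsen: $977,500 · Quinlan: $2,078,000 · Nwosu: $2,038,700 · Becker: $2,146,000

Fund the minimums — Halvorsen $977,500; Quinlan $2,078,000. Balance $5,794,200.
Balance split over remaining profit-interest units 54: Kowalski 1,609,500.00 → $1,609,500; Nwosu 2,038,700.00 → $2,038,700; Becker 2,146,000.00 → $2,146,000.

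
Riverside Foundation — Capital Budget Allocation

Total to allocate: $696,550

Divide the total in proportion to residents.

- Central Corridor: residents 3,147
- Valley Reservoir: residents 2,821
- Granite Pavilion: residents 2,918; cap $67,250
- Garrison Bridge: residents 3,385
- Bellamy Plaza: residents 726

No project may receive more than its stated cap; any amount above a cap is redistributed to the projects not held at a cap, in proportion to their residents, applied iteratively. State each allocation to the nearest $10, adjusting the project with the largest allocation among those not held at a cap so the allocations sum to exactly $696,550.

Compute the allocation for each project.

Central Corridor: $196,490; Valley Reservoir: $176,130; Granite Pavilion: $67,250; Garrison Bridge: $211,350; Bellamy Plaza: $45,330

Residents total: 12,997.
Unconstrained shares: Central Corridor 168,657.60; Valley Reservoir 151,186.24; Granite Pavilion 156,384.77; Garrison Bridge 181,412.77; Bellamy Plaza 38,908.62.
Cap binds for Granite Pavilion ($67,250); residual $629,300 reallocated over remaining residents 10,079.
Shares after redistribution: Central Corridor 196,488.45 → $196,490; Valley Reservoir 176,134.07 → $176,130; Garrison Bridge 211,348.40 → $211,350; Bellamy Plaza 45,329.08 → $45,330.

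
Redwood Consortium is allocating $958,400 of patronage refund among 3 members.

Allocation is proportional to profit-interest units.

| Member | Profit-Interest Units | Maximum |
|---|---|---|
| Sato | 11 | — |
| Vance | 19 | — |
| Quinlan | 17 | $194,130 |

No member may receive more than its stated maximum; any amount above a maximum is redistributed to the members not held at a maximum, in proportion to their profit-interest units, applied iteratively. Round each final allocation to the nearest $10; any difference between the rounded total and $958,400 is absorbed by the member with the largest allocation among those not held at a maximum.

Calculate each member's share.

Combined profit-interest units = 47.
Pro-rata shares before constraints: Sato 224,306.38; Vance 387,438.30; Quinlan 346,655.32.
Cap binds for Quinlan ($194,130); remaining pool $764,270 reallocated over remaining profit-interest units 30.
Shares after redistribution: Sato 280,232.33 → $280,230; Vance 484,037.67 → $484,040.

Sato: $280,230; Vance: $484,040; Quinlan: $194,130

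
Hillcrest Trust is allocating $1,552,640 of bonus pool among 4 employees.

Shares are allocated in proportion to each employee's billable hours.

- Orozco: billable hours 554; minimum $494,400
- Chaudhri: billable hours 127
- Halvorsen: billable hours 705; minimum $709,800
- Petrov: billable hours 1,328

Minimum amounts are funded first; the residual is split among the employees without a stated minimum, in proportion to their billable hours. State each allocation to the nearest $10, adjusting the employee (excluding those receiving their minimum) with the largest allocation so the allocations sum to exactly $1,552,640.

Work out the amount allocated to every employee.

Orozco: $494,400 · Chaudhri: $30,410 · Halvorsen: $709,800 · Petrov: $318,030

Guaranteed amounts: Orozco $494,400; Halvorsen $709,800. Remaining pool $348,440.
Remaining pool split over remaining billable hours 1,455: Chaudhri 30,413.66 → $30,410; Petrov 318,026.34 → $318,030.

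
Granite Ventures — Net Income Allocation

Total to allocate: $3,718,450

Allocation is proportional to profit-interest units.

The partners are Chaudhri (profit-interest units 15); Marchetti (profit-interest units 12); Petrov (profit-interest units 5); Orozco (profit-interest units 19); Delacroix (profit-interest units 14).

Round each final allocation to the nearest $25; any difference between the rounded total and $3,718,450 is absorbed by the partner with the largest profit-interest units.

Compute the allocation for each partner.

Total profit-interest units = 65.
Raw shares: Chaudhri 15/65 × $3,718,450 = 858,103.85; Marchetti 12/65 × $3,718,450 = 686,483.08; Petrov 5/65 × $3,718,450 = 286,034.62; Orozco 19/65 × $3,718,450 = 1,086,931.54; Delacroix 14/65 × $3,718,450 = 800,896.92.
At nearest $25: Chaudhri $858,100; Marchetti $686,475; Petrov $286,025; Orozco $1,086,925; Delacroix $800,900. Sum = $3,718,425.
Difference $3,718,450 − $3,718,425 = +$25 applied to largest profit-interest units (Orozco): Orozco becomes $1,086,950.

Chaudhri: $858,100 · Marchetti: $686,475 · Petrov: $286,025 · Orozco: $1,086,950 · Delacroix: $800,900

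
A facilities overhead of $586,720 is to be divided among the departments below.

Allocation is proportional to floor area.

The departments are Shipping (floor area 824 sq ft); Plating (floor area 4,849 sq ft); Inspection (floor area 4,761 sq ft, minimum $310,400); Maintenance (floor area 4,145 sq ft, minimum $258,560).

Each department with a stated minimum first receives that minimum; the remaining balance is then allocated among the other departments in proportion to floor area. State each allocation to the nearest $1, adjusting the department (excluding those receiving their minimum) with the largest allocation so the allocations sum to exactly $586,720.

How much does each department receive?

Shipping: $2,580 | Plating: $15,180 | Inspection: $310,400 | Maintenance: $258,560

Minimums first: Inspection $310,400; Maintenance $258,560. Remaining pool $17,760.
Remaining pool split over remaining floor area 5,673: Shipping 2,579.63 → $2,580; Plating 15,180.37 → $15,180.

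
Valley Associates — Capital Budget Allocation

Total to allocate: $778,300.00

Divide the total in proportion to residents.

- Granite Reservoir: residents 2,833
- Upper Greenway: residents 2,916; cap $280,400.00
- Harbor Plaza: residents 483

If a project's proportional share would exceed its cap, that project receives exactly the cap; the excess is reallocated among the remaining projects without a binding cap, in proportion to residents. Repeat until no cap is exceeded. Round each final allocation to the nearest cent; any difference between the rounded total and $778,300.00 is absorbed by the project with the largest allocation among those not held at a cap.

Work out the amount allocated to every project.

Sum of residents: 6,232.
Unconstrained shares: Granite Reservoir 353,806.7875; Upper Greenway 364,172.4647; Harbor Plaza 60,320.7478.
Held at cap: Upper Greenway ($280,400.00); balance $497,900.00 reallocated over remaining residents 3,316.
Remaining shares: Granite Reservoir 425,377.1713 → $425,377.17; Harbor Plaza 72,522.8287 → $72,522.83.

Granite Reservoir: $425,377.17 · Upper Greenway: $280,400.00 · Harbor Plaza: $72,522.83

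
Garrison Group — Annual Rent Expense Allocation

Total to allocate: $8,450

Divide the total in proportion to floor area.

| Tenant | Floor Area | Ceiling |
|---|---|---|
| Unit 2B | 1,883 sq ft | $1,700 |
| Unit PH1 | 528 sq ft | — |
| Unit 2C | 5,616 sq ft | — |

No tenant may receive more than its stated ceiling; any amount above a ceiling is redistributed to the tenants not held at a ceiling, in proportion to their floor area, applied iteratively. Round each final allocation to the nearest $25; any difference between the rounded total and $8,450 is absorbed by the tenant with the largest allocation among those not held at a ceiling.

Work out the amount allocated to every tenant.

Unit 2B: $1,700 · Unit PH1: $575 · Unit 2C: $6,175

Sum of floor area: 8,027.
Proportional shares (ignoring caps): Unit 2B 1,982.23; Unit PH1 555.82; Unit 2C 5,911.95.
Cap binds for Unit 2B ($1,700); residual $6,750 reallocated over remaining floor area 6,144.
Remaining shares: Unit PH1 580.08 → $575; Unit 2C 6,169.92 → $6,175.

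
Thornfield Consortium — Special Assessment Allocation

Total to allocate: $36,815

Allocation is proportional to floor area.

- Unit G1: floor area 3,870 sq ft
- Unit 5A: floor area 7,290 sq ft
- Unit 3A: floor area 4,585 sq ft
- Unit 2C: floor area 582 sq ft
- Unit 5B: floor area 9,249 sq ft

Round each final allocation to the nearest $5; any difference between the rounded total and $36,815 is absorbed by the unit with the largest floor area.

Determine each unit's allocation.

Unit G1: $5,570; Unit 5A: $10,495; Unit 3A: $6,600; Unit 2C: $840; Unit 5B: $13,310

Total floor area = 25,576.
Unrounded shares: Unit G1 3,870/25,576 × $36,815 = 5,570.62; Unit 5A 7,290/25,576 × $36,815 = 10,493.48; Unit 3A 4,585/25,576 × $36,815 = 6,599.81; Unit 2C 582/25,576 × $36,815 = 837.75; Unit 5B 9,249/25,576 × $36,815 = 13,313.34.
After rounding ($5): Unit G1 $5,570; Unit 5A $10,495; Unit 3A $6,600; Unit 2C $840; Unit 5B $13,315. Sum = $36,820.
Difference $36,815 − $36,820 = −$5 applied to largest floor area (Unit 5B): Unit 5B becomes $13,310.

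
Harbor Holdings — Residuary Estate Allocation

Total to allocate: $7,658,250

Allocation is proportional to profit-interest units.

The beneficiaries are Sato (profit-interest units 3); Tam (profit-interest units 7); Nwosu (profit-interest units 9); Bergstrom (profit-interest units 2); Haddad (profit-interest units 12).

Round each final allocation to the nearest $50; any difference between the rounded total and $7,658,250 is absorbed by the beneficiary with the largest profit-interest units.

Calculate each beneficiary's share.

Sato: $696,200 · Tam: $1,624,500 · Nwosu: $2,088,600 · Bergstrom: $464,150 · Haddad: $2,784,800

Total profit-interest units = 3 + 7 + 9 + 2 + 12 = 33.
Pro-rata amounts: Sato 696,204.55; Tam 1,624,477.27; Nwosu 2,088,613.64; Bergstrom 464,136.36; Haddad 2,784,818.18.
Rounded to nearest $50: Sato $696,200; Tam $1,624,500; Nwosu $2,088,600; Bergstrom $464,150; Haddad $2,784,800. Sum = $7,658,250.
No rounding difference to absorb.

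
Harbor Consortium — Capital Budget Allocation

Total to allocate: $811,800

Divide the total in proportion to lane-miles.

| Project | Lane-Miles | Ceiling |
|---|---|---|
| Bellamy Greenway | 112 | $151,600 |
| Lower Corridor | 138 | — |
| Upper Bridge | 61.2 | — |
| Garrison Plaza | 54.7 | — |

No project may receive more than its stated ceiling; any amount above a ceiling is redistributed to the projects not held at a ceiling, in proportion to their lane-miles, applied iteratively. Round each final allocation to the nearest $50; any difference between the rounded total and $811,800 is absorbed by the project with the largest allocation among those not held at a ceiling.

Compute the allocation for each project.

Total lane-miles = 365.9.
Pro-rata shares before constraints: Bellamy Greenway 248,487.56; Lower Corridor 306,172.18; Upper Bridge 135,780.71; Garrison Plaza 121,359.55.
Held at cap: Bellamy Greenway ($151,600); remaining pool $660,200 reallocated over remaining lane-miles 253.9.
Shares after redistribution: Lower Corridor 358,832.61 → $358,850; Upper Bridge 159,134.46 → $159,150; Garrison Plaza 142,232.93 → $142,250.
Rounding difference −$50 applied to Lower Corridor → $358,800.

Bellamy Greenway: $151,600; Lower Corridor: $358,800; Upper Bridge: $159,150; Garrison Plaza: $142,250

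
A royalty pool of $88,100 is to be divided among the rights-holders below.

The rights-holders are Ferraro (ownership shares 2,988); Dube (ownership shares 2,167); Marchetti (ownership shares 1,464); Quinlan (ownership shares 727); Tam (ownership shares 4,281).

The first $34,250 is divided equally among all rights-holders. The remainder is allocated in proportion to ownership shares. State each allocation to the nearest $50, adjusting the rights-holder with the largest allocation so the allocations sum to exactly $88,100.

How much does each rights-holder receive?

$34,250 shared equally gives $6,850 per rights-holder.
Remainder $53,850 by ownership shares (total 11,627): Ferraro 13,838.81 → $13,850; Dube 10,036.38 → $10,050; Marchetti 6,780.46 → $6,800; Quinlan 3,367.07 → $3,350; Tam 19,827.29 → $19,850.
Rounding difference −$50 on remainder applied to Tam.
Totals: Ferraro $6,850 + $13,850 = $20,700; Dube $6,850 + $10,050 = $16,900; Marchetti $6,850 + $6,800 = $13,650; Quinlan $6,850 + $3,350 = $10,200; Tam $6,850 + $19,800 = $26,650.

Ferraro: $20,700; Dube: $16,900; Marchetti: $13,650; Quinlan: $10,200; Tam: $26,650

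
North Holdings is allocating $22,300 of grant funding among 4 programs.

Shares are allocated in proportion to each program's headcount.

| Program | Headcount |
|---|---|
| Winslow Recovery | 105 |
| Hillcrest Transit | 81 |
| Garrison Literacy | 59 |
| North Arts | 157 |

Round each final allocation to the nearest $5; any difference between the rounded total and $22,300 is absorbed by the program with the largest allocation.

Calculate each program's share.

Total headcount = 402.
Unrounded shares: Winslow Recovery 105/402 × $22,300 = 5,824.63; Hillcrest Transit 81/402 × $22,300 = 4,493.28; Garrison Literacy 59/402 × $22,300 = 3,272.89; North Arts 157/402 × $22,300 = 8,709.20.
At nearest $5: Winslow Recovery $5,825; Hillcrest Transit $4,495; Garrison Literacy $3,275; North Arts $8,710. Sum = $22,305.
Difference $22,300 − $22,305 = −$5 applied to largest allocation (North Arts): North Arts becomes $8,705.

Winslow Recovery: $5,825; Hillcrest Transit: $4,495; Garrison Literacy: $3,275; North Arts: $8,705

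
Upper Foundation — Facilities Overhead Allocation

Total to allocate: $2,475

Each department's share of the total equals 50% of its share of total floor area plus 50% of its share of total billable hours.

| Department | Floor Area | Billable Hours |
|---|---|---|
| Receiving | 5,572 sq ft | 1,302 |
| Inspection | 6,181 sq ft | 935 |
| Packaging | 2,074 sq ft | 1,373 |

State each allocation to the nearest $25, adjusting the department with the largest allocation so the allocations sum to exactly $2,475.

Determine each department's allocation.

Floor area total 13,827; billable hours total 3,610.
Combined weights (50% floor area + 50% billable hours): Receiving 0.3818; Inspection 0.3530; Packaging 0.2652.
Proportional shares: Receiving 945.01; Inspection 873.71; Packaging 656.28.
Rounded to nearest $25: Receiving $950; Inspection $875; Packaging $650. Sum = $2,475.
No rounding difference to absorb.

Receiving: $950 · Inspection: $875 · Packaging: $650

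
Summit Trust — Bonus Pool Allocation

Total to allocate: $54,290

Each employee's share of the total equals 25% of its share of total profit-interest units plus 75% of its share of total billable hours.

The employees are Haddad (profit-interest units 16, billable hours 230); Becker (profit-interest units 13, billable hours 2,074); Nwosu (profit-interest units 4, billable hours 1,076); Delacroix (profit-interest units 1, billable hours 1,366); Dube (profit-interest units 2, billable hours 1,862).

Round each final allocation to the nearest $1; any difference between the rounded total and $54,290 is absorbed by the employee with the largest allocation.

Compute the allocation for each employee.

Profit-interest units total 36; billable hours total 6,608.
Composite weights (25% profit-interest units + 75% billable hours): Haddad 0.1372; Becker 0.3257; Nwosu 0.1499; Delacroix 0.1620; Dube 0.2252.
Proportional shares: Haddad 7,449.45; Becker 17,680.86; Nwosu 8,138.21; Delacroix 8,794.10; Dube 12,227.39.
After rounding ($1): Haddad $7,449; Becker $17,681; Nwosu $8,138; Delacroix $8,794; Dube $12,227. Sum = $54,289.
Difference $54,290 − $54,289 = +$1 applied to largest allocation (Becker): Becker becomes $17,682.

Haddad: $7,449 | Becker: $17,682 | Nwosu: $8,138 | Delacroix: $8,794 | Dube: $12,227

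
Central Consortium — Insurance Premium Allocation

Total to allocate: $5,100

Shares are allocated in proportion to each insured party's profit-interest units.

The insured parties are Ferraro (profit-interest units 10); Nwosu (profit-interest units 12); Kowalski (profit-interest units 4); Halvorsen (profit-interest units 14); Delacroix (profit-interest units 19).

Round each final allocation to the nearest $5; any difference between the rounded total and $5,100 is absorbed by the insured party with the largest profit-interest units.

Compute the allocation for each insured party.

Ferraro: $865 | Nwosu: $1,035 | Kowalski: $345 | Halvorsen: $1,210 | Delacroix: $1,645

Combined profit-interest units = 10 + 12 + 4 + 14 + 19 = 59.
Pro-rata amounts: Ferraro 864.41; Nwosu 1,037.29; Kowalski 345.76; Halvorsen 1,210.17; Delacroix 1,642.37.
At nearest $5: Ferraro $865; Nwosu $1,035; Kowalski $345; Halvorsen $1,210; Delacroix $1,640. Sum = $5,095.
Difference $5,100 − $5,095 = +$5 applied to largest profit-interest units (Delacroix): Delacroix becomes $1,645.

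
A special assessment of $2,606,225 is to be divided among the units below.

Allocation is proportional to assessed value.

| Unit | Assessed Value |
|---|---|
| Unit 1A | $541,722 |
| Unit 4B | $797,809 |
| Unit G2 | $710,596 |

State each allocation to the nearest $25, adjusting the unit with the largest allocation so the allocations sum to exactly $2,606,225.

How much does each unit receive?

Unit 1A: $688,675 | Unit 4B: $1,014,200 | Unit G2: $903,350

Combined assessed value = 2,050,127.
Proportional shares: Unit 1A 541,722/2,050,127 × $2,606,225 = 688,664.37; Unit 4B 797,809/2,050,127 × $2,606,225 = 1,014,215.10; Unit G2 710,596/2,050,127 × $2,606,225 = 903,345.53.
After rounding ($25): Unit 1A $688,675; Unit 4B $1,014,225; Unit G2 $903,350. Sum = $2,606,250.
Difference $2,606,225 − $2,606,250 = −$25 applied to largest allocation (Unit 4B): Unit 4B becomes $1,014,200.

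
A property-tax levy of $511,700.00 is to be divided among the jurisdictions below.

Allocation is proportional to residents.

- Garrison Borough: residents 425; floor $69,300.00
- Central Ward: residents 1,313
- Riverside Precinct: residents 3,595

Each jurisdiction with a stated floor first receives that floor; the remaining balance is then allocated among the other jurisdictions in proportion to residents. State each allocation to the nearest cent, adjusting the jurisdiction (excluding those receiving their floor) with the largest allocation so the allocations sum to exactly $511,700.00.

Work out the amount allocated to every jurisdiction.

Guaranteed amounts: Garrison Borough $69,300.00. Remaining pool $442,400.00.
Remaining pool split over remaining residents 4,908: Central Ward 118,351.9152 → $118,351.92; Riverside Precinct 324,048.0848 → $324,048.08.

Garrison Borough: $69,300.00 | Central Ward: $118,351.92 | Riverside Precinct: $324,048.08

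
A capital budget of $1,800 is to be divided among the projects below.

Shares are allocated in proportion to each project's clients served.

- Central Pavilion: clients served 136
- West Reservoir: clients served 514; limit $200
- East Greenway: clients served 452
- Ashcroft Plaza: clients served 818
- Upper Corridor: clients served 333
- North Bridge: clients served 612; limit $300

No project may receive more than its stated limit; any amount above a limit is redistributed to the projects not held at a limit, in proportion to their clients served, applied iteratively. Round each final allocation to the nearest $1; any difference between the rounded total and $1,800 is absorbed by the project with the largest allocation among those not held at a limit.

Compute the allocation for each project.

Clients served total: 2,865.
Unconstrained shares: Central Pavilion 85.45; West Reservoir 322.93; East Greenway 283.98; Ashcroft Plaza 513.93; Upper Corridor 209.21; North Bridge 384.503.
Capped: West Reservoir ($200), North Bridge ($300); balance $1,300 reallocated over remaining clients served 1,739.
Remaining shares: Central Pavilion 101.67 → $102; East Greenway 337.90 → $338; Ashcroft Plaza 611.501 → $612; Upper Corridor 248.94 → $249.
Rounding difference −$1 applied to Ashcroft Plaza → $611.

Central Pavilion: $102 · West Reservoir: $200 · East Greenway: $338 · Ashcroft Plaza: $611 · Upper Corridor: $249 · North Bridge: $300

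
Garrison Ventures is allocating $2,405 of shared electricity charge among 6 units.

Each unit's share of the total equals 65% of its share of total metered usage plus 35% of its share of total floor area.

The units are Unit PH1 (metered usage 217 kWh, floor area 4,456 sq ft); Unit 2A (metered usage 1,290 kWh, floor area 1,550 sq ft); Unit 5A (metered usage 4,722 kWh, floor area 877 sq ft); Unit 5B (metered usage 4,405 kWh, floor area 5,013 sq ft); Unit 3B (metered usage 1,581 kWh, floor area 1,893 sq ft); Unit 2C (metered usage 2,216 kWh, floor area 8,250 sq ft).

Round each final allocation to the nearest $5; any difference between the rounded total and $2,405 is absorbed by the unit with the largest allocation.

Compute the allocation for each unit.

Totals — metered usage 14,431, floor area 22,039.
Combined weights (65% metered usage + 35% floor area): Unit PH1 0.0805; Unit 2A 0.0827; Unit 5A 0.2266; Unit 5B 0.2780; Unit 3B 0.1013; Unit 2C 0.2308.
Raw shares: Unit PH1 193.70; Unit 2A 198.94; Unit 5A 545.01; Unit 5B 668.64; Unit 3B 243.56; Unit 2C 555.15.
After rounding ($5): Unit PH1 $195; Unit 2A $200; Unit 5A $545; Unit 5B $670; Unit 3B $245; Unit 2C $555. Sum = $2,410.
Difference $2,405 − $2,410 = −$5 applied to largest allocation (Unit 5B): Unit 5B becomes $665.

Unit PH1: $195 | Unit 2A: $200 | Unit 5A: $545 | Unit 5B: $665 | Unit 3B: $245 | Unit 2C: $555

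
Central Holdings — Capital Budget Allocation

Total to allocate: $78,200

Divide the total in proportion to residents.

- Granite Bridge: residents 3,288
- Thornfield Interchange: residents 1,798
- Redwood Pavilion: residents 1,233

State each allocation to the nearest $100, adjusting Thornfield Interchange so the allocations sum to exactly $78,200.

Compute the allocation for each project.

Granite Bridge: $40,700; Thornfield Interchange: $22,200; Redwood Pavilion: $15,300

Total residents = 6,319.
Raw shares: Granite Bridge 3,288/6,319 × $78,200 = 40,690.24; Thornfield Interchange 1,798/6,319 × $78,200 = 22,250.93; Redwood Pavilion 1,233/6,319 × $78,200 = 15,258.84.
At nearest $100: Granite Bridge $40,700; Thornfield Interchange $22,300; Redwood Pavilion $15,300. Sum = $78,300.
Difference $78,200 − $78,300 = −$100 applied to Thornfield Interchange: Thornfield Interchange becomes $22,200.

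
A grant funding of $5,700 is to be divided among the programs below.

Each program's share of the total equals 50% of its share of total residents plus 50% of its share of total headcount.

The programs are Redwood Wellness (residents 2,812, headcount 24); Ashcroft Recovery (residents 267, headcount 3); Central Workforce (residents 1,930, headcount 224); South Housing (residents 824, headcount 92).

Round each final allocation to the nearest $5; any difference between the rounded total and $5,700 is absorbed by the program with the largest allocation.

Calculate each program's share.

Residents total 5,833; headcount total 343.
Combined weights (50% residents + 50% headcount): Redwood Wellness 0.2760; Ashcroft Recovery 0.0273; Central Workforce 0.4920; South Housing 0.2047.
Proportional shares: Redwood Wellness 1,573.36; Ashcroft Recovery 155.38; Central Workforce 2,804.22; South Housing 1,167.04.
After rounding ($5): Redwood Wellness $1,575; Ashcroft Recovery $155; Central Workforce $2,805; South Housing $1,165. Sum = $5,700.
Rounded total matches; no reconciliation needed.

Redwood Wellness: $1,575 · Ashcroft Recovery: $155 · Central Workforce: $2,805 · South Housing: $1,165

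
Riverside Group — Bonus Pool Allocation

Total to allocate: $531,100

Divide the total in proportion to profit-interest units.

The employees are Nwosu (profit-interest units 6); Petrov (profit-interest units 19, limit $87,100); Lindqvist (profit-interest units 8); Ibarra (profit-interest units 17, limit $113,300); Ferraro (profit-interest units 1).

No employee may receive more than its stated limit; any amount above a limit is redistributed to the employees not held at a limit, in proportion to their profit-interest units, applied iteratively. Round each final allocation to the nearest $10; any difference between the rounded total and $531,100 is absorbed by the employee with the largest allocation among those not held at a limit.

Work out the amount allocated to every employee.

Nwosu: $132,280 | Petrov: $87,100 | Lindqvist: $176,370 | Ibarra: $113,300 | Ferraro: $22,050

Combined profit-interest units = 51.
Unconstrained shares: Nwosu 62,482.35; Petrov 197,860.78; Lindqvist 83,309.80; Ibarra 177,033.33; Ferraro 10,413.73.
Cap binds for Petrov ($87,100), Ibarra ($113,300); remaining pool $330,700 reallocated over remaining profit-interest units 15.
Shares after redistribution: Nwosu 132,280.00 → $132,280; Lindqvist 176,373.33 → $176,370; Ferraro 22,046.67 → $22,050.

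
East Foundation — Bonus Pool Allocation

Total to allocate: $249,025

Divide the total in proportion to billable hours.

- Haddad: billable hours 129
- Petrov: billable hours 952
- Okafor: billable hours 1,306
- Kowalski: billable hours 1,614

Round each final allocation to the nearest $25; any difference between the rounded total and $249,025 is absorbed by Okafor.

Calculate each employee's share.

Haddad: $8,025; Petrov: $59,250; Okafor: $81,300; Kowalski: $100,450

Sum of billable hours: 4,001.
Pro-rata amounts: Haddad 129/4,001 × $249,025 = 8,029.05; Petrov 952/4,001 × $249,025 = 59,253.14; Okafor 1,306/4,001 × $249,025 = 81,286.34; Kowalski 1,614/4,001 × $249,025 = 100,456.47.
Rounded to nearest $25: Haddad $8,025; Petrov $59,250; Okafor $81,275; Kowalski $100,450. Sum = $249,000.
Difference $249,025 − $249,000 = +$25 applied to Okafor: Okafor becomes $81,300.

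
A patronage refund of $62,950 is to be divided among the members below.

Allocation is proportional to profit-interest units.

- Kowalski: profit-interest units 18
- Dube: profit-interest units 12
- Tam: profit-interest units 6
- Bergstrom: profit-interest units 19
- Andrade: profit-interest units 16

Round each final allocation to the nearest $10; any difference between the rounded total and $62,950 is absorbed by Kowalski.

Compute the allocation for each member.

Kowalski: $15,950 | Dube: $10,640 | Tam: $5,320 | Bergstrom: $16,850 | Andrade: $14,190

Profit-interest units total: 71.
Pro-rata amounts: Kowalski 18/71 × $62,950 = 15,959.15; Dube 12/71 × $62,950 = 10,639.44; Tam 6/71 × $62,950 = 5,319.72; Bergstrom 19/71 × $62,950 = 16,845.77; Andrade 16/71 × $62,950 = 14,185.92.
After rounding ($10): Kowalski $15,960; Dube $10,640; Tam $5,320; Bergstrom $16,850; Andrade $14,190. Sum = $62,960.
Difference $62,950 − $62,960 = −$10 applied to Kowalski: Kowalski becomes $15,950.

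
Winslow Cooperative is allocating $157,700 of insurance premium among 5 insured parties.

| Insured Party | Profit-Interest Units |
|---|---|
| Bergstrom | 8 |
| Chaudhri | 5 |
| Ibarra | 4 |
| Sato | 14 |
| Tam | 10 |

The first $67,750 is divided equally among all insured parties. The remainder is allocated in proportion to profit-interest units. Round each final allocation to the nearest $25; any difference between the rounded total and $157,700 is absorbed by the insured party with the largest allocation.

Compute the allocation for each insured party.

Equal tier: $67,750 ÷ 5 = $13,550 apiece.
Remainder $89,950 by profit-interest units (total 41): Bergstrom 17,551.22 → $17,550; Chaudhri 10,969.51 → $10,975; Ibarra 8,775.61 → $8,775; Sato 30,714.63 → $30,725; Tam 21,939.02 → $21,950.
Rounding difference −$25 on remainder applied to Sato.
Totals: Bergstrom $13,550 + $17,550 = $31,100; Chaudhri $13,550 + $10,975 = $24,525; Ibarra $13,550 + $8,775 = $22,325; Sato $13,550 + $30,700 = $44,250; Tam $13,550 + $21,950 = $35,500.

Bergstrom: $31,100 | Chaudhri: $24,525 | Ibarra: $22,325 | Sato: $44,250 | Tam: $35,500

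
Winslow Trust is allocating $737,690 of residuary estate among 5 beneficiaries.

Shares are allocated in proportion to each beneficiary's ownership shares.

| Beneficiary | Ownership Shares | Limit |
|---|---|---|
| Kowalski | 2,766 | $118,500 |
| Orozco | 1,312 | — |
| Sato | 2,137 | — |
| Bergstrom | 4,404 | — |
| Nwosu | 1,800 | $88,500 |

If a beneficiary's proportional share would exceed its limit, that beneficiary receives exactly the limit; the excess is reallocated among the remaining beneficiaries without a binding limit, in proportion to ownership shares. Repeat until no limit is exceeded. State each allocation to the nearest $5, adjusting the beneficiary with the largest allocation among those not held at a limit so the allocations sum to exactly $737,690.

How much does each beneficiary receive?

Ownership shares total: 12,419.
Unconstrained shares: Kowalski 164,300.71; Orozco 77,932.95; Sato 126,938.04; Bergstrom 261,598.10; Nwosu 106,920.20.
Cap binds for Kowalski ($118,500), Nwosu ($88,500); balance $530,690 reallocated over remaining ownership shares 7,853.
Remaining shares: Orozco 88,662.33 → $88,660; Sato 144,414.18 → $144,415; Bergstrom 297,613.49 → $297,615.

Kowalski: $118,500 | Orozco: $88,660 | Sato: $144,415 | Bergstrom: $297,615 | Nwosu: $88,500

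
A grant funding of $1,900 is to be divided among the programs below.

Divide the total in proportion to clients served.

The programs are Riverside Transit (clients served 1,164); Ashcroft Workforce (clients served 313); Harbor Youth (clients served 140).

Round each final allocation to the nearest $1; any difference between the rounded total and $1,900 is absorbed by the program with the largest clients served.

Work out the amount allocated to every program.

Riverside Transit: $1,367; Ashcroft Workforce: $368; Harbor Youth: $165

Sum of clients served: 1,617.
Raw shares: Riverside Transit 1,164/1,617 × $1,900 = 1,367.72; Ashcroft Workforce 313/1,617 × $1,900 = 367.78; Harbor Youth 140/1,617 × $1,900 = 164.502.
After rounding ($1): Riverside Transit $1,368; Ashcroft Workforce $368; Harbor Youth $165. Sum = $1,901.
Difference $1,900 − $1,901 = −$1 applied to largest clients served (Riverside Transit): Riverside Transit becomes $1,367.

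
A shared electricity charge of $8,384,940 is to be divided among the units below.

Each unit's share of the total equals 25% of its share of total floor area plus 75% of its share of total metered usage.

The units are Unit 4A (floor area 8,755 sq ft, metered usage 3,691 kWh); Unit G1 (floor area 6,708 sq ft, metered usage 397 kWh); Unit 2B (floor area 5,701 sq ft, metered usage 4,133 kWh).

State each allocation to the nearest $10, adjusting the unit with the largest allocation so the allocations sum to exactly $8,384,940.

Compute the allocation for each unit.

Unit 4A: $3,690,610; Unit G1: $968,100; Unit 2B: $3,726,230

Floor area total 21,164; metered usage total 8,221.
Composite weights (25% floor area + 75% metered usage): Unit 4A 0.4401; Unit G1 0.1155; Unit 2B 0.4444.
Raw shares: Unit 4A 3,690,611.63; Unit G1 968,096.25; Unit 2B 3,726,232.12.
Rounded to nearest $10: Unit 4A $3,690,610; Unit G1 $968,100; Unit 2B $3,726,230. Sum = $8,384,940.
No rounding difference to absorb.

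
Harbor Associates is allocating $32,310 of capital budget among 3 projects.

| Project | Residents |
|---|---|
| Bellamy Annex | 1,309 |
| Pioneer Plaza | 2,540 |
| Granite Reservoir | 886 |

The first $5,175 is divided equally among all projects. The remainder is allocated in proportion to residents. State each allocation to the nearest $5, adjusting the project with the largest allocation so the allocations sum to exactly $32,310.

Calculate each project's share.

$5,175 shared equally gives $1,725 per project.
Remainder $27,135 by residents (total 4,735): Bellamy Annex 7,501.52 → $7,500; Pioneer Plaza 14,556.05 → $14,555; Granite Reservoir 5,077.43 → $5,075.
Rounding difference +$5 on remainder applied to Pioneer Plaza.
Totals: Bellamy Annex $1,725 + $7,500 = $9,225; Pioneer Plaza $1,725 + $14,560 = $16,285; Granite Reservoir $1,725 + $5,075 = $6,800.

Bellamy Annex: $9,225 · Pioneer Plaza: $16,285 · Granite Reservoir: $6,800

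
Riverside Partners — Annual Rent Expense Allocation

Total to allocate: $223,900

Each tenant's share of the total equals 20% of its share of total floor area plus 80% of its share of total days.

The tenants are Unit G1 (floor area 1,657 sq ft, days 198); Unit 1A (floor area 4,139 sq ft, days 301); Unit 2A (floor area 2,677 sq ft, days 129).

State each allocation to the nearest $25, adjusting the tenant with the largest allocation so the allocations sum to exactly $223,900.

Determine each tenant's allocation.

Unit G1: $65,225; Unit 1A: $107,725; Unit 2A: $50,950

Totals — floor area 8,473, days 628.
Composite weights (20% floor area + 80% days): Unit G1 0.2913; Unit 1A 0.4811; Unit 2A 0.2275.
Unrounded shares: Unit G1 65,231.42; Unit 1A 107,726.81; Unit 2A 50,941.76.
After rounding ($25): Unit G1 $65,225; Unit 1A $107,725; Unit 2A $50,950. Sum = $223,900.
Rounded total matches; no reconciliation needed.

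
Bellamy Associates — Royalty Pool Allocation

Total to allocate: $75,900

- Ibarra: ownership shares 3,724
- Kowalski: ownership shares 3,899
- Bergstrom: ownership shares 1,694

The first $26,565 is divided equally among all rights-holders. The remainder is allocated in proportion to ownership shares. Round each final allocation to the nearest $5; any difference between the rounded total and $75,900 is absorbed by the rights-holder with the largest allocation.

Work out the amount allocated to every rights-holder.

First tranche $26,565 split equally: $8,855 each.
Remainder $49,335 by ownership shares (total 9,317): Ibarra 19,719.17 → $19,720; Kowalski 20,645.83 → $20,645; Bergstrom 8,970.00 → $8,970.
Totals: Ibarra $8,855 + $19,720 = $28,575; Kowalski $8,855 + $20,645 = $29,500; Bergstrom $8,855 + $8,970 = $17,825.

Ibarra: $28,575; Kowalski: $29,500; Bergstrom: $17,825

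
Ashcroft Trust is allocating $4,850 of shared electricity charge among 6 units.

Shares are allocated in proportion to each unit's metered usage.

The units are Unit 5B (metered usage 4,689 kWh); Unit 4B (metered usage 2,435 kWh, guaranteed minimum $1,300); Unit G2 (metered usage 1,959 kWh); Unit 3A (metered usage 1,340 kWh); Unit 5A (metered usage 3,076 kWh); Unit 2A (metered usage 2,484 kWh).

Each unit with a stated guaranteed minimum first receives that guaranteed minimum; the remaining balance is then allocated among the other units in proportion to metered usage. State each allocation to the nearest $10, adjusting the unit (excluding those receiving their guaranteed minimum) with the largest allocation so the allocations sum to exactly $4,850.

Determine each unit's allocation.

Guaranteed amounts: Unit 4B $1,300. Remaining pool $3,550.
Remaining pool split over remaining metered usage 13,548: Unit 5B 1,228.66 → $1,230; Unit G2 513.32 → $510; Unit 3A 351.12 → $350; Unit 5A 806.01 → $810; Unit 2A 650.89 → $650.

Unit 5B: $1,230 · Unit 4B: $1,300 · Unit G2: $510 · Unit 3A: $350 · Unit 5A: $810 · Unit 2A: $650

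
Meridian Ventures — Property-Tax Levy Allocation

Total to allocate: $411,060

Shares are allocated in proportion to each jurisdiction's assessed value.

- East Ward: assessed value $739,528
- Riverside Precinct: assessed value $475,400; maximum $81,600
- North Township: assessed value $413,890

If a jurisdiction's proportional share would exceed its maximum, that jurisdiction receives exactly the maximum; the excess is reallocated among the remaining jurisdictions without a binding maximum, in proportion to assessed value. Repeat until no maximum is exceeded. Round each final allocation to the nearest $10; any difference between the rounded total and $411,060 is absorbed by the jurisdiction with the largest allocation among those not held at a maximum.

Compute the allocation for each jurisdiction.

Assessed value total: 1,628,818.
Pro-rata shares before constraints: East Ward 186,632.50; Riverside Precinct 119,975.30; North Township 104,452.20.
Capped: Riverside Precinct ($81,600); remaining pool $329,460 reallocated over remaining assessed value 1,153,418.
Shares after redistribution: East Ward 211,237.29 → $211,240; North Township 118,222.71 → $118,220.

East Ward: $211,240 | Riverside Precinct: $81,600 | North Township: $118,220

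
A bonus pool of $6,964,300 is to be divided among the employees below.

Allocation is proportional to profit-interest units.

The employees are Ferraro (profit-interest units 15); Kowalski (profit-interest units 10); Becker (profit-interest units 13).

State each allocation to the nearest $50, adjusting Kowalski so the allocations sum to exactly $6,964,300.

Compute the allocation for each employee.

Ferraro: $2,749,050 | Kowalski: $1,832,750 | Becker: $2,382,500

Total profit-interest units = 38.
Proportional shares: Ferraro 15/38 × $6,964,300 = 2,749,065.79; Kowalski 10/38 × $6,964,300 = 1,832,710.53; Becker 13/38 × $6,964,300 = 2,382,523.68.
Rounded to nearest $50: Ferraro $2,749,050; Kowalski $1,832,700; Becker $2,382,500. Sum = $6,964,250.
Difference $6,964,300 − $6,964,250 = +$50 applied to Kowalski: Kowalski becomes $1,832,750.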